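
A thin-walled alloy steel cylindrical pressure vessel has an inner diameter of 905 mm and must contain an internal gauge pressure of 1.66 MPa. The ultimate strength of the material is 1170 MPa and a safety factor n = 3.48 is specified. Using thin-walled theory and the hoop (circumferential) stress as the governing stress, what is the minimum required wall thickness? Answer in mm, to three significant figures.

t = 2.23 mm

σ_allow = 1170/3.48 = 336.2 MPa.
Hoop stress σ_h = pD/(2t), so t = pD/(2σ_allow) = 1.66×905/(2×336.2) = 2.234 mm.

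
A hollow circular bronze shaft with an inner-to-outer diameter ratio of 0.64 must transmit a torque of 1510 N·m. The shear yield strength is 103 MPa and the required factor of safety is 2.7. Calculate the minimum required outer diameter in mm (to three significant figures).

τ_allow = 103/2.7 = 38.15 MPa.
For a hollow shaft τ = 16T/[πd_o³(1−k⁴)] with k = 0.64, so 1−k⁴ = 0.8322.
d_o³ = 16T/[π τ_allow (1−k⁴)] = 16×1510000/(π×38.15×0.8322) = 242200 mm³.
d_o = 62.34 mm.

d_o = 62.3 mm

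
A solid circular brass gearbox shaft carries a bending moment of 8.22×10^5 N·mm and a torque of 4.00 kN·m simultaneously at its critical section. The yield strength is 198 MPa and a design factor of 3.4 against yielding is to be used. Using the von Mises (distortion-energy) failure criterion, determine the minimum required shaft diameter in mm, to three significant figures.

σ_allow = σ_y/n = 198/3.4 = 58.24 MPa.
For a solid shaft σ_b = 32M/(πd³) and τ = 16T/(πd³), so the von Mises stress is σ' = (16/πd³)·√(4M²+3T²).
√(4M²+3T²) = √(4×(822000)² + 3×(4.000×10^6)²) = 7.121×10^6 N·mm.
d³ = 16×7.121×10^6/(π×58.24) = 622700 mm³.
d = 85.40 mm.

d = 85.4 mm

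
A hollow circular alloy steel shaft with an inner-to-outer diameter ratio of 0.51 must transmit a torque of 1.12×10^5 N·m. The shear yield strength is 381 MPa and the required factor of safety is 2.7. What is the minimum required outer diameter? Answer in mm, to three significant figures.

τ_allow = 381/2.7 = 141.1 MPa.
For a hollow shaft τ = 16T/[πd_o³(1−k⁴)] with k = 0.51, so 1−k⁴ = 0.9323.
d_o³ = 16T/[π τ_allow (1−k⁴)] = 16×1.1200×10^8/(π×141.1×0.9323) = 4.336×10^6 mm³.
d_o = 163.1 mm.

d_o = 163 mm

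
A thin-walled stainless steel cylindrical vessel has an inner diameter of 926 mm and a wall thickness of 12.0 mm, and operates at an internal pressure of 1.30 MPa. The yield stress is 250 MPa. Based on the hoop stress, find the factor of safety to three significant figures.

σ_h = pD/(2t) = 1.30×926/(2×12.0) = 50.16 MPa.
n = 250/50.16 = 4.984.

n = 4.98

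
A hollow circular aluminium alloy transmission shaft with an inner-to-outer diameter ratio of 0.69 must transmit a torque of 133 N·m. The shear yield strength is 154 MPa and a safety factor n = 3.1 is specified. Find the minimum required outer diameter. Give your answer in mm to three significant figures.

τ_allow = 154/3.1 = 49.68 MPa.
For a hollow shaft τ = 16T/[πd_o³(1−k⁴)] with k = 0.69, so 1−k⁴ = 0.7733.
d_o³ = 16T/[π τ_allow (1−k⁴)] = 16×133000/(π×49.68×0.7733) = 17630 mm³.
d_o = 26.03 mm.

d_o = 26.0 mm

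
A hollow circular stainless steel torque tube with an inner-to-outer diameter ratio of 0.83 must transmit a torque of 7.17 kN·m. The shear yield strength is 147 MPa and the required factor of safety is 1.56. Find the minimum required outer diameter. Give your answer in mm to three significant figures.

τ_allow = 147/1.56 = 94.23 MPa.
For a hollow shaft τ = 16T/[πd_o³(1−k⁴)] with k = 0.83, so 1−k⁴ = 0.5254.
d_o³ = 16T/[π τ_allow (1−k⁴)] = 16×7170000/(π×94.23×0.5254) = 737600 mm³.
d_o = 90.35 mm.

d_o = 90.4 mm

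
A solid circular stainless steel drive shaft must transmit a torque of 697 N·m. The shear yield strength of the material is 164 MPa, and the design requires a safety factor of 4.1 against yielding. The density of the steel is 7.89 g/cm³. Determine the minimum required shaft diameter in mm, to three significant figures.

d = 44.6 mm

Allowable shear stress τ_allow = 164/4.1 = 40.00 MPa.
For a solid shaft τ = 16T/(πd³), so d³ = 16T/(π τ_allow) = 16×697000/(π×40.00) = 88740 mm³.
d = (88740)^(1/3) = 44.60 mm.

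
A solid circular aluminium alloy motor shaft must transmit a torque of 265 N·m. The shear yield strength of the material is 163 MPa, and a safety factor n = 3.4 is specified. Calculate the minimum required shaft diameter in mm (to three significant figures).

Allowable shear stress τ_allow = 163/3.4 = 47.94 MPa.
For a solid shaft τ = 16T/(πd³), so d³ = 16T/(π τ_allow) = 16×265000/(π×47.94) = 28150 mm³.
d = (28150)^(1/3) = 30.42 mm.

d = 30.4 mm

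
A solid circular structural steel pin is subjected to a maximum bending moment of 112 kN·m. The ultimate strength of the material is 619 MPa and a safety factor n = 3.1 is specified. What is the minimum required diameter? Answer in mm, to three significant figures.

σ_allow = 619/3.1 = 199.7 MPa.
For a solid circular section σ = 32M/(πd³), so d³ = 32M/(π σ_allow) = 32×1.1200×10^8/(π×199.7) = 5.713×10^6 mm³.
d = 178.8 mm.

d = 179 mm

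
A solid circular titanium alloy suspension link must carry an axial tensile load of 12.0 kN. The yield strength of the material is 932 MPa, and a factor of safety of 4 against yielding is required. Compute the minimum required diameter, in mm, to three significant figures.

Allowable stress σ_allow = 932/4 = 233.0 MPa.
Required area A = F/σ_allow = 12000/233.0 = 51.50 mm².
A = πd²/4 → d = √(4A/π) = 8.098 mm.

d = 8.10 mm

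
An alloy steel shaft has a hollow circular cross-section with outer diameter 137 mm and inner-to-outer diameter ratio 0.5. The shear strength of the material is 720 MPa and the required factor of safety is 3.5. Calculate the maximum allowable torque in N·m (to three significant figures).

T_allow = 97400 N·m

τ_allow = 720/3.5 = 205.7 MPa.
For a hollow shaft T_allow = τ_allow·πd_o³(1−k⁴)/16 with 1−k⁴ = 0.9375, so πd_o³(1−k⁴)/16 = 473300 mm³.
T_allow = 205.7×473300 = 9.737×10^7 N·mm = 97370 N·m.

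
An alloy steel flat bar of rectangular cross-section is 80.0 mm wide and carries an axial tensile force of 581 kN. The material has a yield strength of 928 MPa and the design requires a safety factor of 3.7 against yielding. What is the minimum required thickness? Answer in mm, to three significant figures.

σ_allow = 928/3.7 = 250.8 MPa.
Required area A = F/σ_allow = 581000/250.8 = 2316 mm².
t = A/w = 2316/80.0 = 28.96 mm.

t = 29.0 mm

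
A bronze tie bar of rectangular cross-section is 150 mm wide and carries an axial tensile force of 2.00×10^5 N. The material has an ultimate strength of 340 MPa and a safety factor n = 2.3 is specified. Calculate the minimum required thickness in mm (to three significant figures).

t = 9.02 mm

σ_allow = 340/2.3 = 147.8 MPa.
Required area A = F/σ_allow = 200000/147.8 = 1353 mm².
t = A/w = 1353/150 = 9.020 mm.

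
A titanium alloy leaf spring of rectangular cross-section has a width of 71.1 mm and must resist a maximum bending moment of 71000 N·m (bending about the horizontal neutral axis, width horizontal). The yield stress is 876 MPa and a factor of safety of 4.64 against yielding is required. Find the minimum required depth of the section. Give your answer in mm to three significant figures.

σ_allow = 876/4.64 = 188.8 MPa.
For a rectangular section σ = 6M/(bh²), so h² = 6M/(b σ_allow) = 6×7.1000×10^7/(71.1×188.8) = 31740 mm².
h = 178.1 mm.

h = 178 mm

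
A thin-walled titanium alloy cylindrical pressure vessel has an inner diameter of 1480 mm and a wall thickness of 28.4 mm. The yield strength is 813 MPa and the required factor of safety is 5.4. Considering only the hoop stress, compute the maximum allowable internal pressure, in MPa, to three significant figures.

p_allow = 5.78 MPa

σ_allow = 813/5.4 = 150.6 MPa.
σ_h = pD/(2t) → p_allow = 2σ_allow t/D = 2×150.6×28.4/1480 = 5.778 MPa.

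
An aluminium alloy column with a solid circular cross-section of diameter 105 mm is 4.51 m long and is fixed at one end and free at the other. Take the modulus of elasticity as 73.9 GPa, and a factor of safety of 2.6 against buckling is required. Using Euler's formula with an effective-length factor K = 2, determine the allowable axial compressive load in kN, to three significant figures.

P_allow = 20.6 kN

I = πd⁴/64 = π×105⁴/64 = 5.967×10^6 mm⁴.
Effective length L_e = KL = 2×4.51 m = 9020 mm.
Euler critical load P_cr = π²EI/L_e² = π²×73900×5.967×10^6/9020² = 53490 N.
P_allow = P_cr/n = 53490/2.6 = 20570 N.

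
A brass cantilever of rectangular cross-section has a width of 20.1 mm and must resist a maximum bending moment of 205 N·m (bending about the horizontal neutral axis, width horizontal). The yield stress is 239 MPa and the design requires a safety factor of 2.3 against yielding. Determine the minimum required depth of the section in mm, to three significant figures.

σ_allow = 239/2.3 = 103.9 MPa.
For a rectangular section σ = 6M/(bh²), so h² = 6M/(b σ_allow) = 6×205000/(20.1×103.9) = 588.9 mm².
h = 24.27 mm.

h = 24.3 mm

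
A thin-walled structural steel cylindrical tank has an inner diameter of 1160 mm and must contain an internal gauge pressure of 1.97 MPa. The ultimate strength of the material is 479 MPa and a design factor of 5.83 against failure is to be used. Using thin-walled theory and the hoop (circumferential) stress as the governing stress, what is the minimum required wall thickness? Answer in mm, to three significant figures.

t = 13.9 mm

σ_allow = 479/5.83 = 82.16 MPa.
Hoop stress σ_h = pD/(2t), so t = pD/(2σ_allow) = 1.97×1160/(2×82.16) = 13.91 mm.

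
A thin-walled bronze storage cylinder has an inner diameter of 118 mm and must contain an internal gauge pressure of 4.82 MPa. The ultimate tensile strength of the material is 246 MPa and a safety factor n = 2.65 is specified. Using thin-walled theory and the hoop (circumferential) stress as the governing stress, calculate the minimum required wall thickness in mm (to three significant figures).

t = 3.06 mm

σ_allow = 246/2.65 = 92.83 MPa.
Hoop stress σ_h = pD/(2t), so t = pD/(2σ_allow) = 4.82×118/(2×92.83) = 3.063 mm.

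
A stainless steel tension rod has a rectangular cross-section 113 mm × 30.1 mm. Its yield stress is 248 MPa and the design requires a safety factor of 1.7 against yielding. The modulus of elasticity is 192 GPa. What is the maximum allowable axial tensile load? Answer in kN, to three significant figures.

F_allow = 496 kN

σ_allow = 248/1.7 = 145.9 MPa.
A = 113×30.1 = 3401 mm².
F_allow = σ_allow × A = 145.9×3401 = 496200 N.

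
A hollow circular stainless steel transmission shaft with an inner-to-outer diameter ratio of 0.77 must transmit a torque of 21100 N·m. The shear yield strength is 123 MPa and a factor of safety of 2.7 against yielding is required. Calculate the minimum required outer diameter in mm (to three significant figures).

τ_allow = 123/2.7 = 45.56 MPa.
For a hollow shaft τ = 16T/[πd_o³(1−k⁴)] with k = 0.77, so 1−k⁴ = 0.6485.
d_o³ = 16T/[π τ_allow (1−k⁴)] = 16×2.1100×10^7/(π×45.56×0.6485) = 3.638×10^6 mm³.
d_o = 153.8 mm.

d_o = 154 mm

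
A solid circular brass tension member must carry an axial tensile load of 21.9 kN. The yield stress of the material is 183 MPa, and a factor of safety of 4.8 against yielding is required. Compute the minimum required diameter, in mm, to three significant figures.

d = 27.0 mm

Allowable stress σ_allow = 183/4.8 = 38.12 MPa.
Required area A = F/σ_allow = 21900/38.12 = 574.4 mm².
A = πd²/4 → d = √(4A/π) = 27.04 mm.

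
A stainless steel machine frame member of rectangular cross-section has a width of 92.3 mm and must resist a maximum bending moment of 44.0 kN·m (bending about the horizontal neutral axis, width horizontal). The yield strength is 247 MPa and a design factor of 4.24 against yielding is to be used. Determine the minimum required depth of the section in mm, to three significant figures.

h = 222 mm

σ_allow = 247/4.24 = 58.25 MPa.
For a rectangular section σ = 6M/(bh²), so h² = 6M/(b σ_allow) = 6×4.4000×10^7/(92.3×58.25) = 49100 mm².
h = 221.6 mm.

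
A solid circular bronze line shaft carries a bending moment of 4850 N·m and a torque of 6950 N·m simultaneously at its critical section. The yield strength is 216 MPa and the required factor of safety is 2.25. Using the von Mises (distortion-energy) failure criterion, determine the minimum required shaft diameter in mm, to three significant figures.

d = 93.6 mm

σ_allow = σ_y/n = 216/2.25 = 96.00 MPa.
For a solid shaft σ_b = 32M/(πd³) and τ = 16T/(πd³), so the von Mises stress is σ' = (16/πd³)·√(4M²+3T²).
√(4M²+3T²) = √(4×(4.850×10^6)² + 3×(6.950×10^6)²) = 1.546×10^7 N·mm.
d³ = 16×1.546×10^7/(π×96.00) = 820200 mm³.
d = 93.60 mm.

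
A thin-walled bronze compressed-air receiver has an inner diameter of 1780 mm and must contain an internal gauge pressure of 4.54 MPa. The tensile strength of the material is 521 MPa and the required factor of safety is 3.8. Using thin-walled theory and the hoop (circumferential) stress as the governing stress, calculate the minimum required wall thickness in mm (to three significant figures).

t = 29.5 mm

σ_allow = 521/3.8 = 137.1 MPa.
Hoop stress σ_h = pD/(2t), so t = pD/(2σ_allow) = 4.54×1780/(2×137.1) = 29.47 mm.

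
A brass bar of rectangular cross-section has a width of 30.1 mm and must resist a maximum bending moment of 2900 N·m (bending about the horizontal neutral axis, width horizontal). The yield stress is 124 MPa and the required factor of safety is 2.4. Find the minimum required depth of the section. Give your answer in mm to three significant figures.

h = 106 mm

σ_allow = 124/2.4 = 51.67 MPa.
For a rectangular section σ = 6M/(bh²), so h² = 6M/(b σ_allow) = 6×2900000/(30.1×51.67) = 11190 mm².
h = 105.8 mm.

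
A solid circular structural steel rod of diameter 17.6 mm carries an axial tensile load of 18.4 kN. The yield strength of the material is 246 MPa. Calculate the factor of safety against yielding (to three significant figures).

n = 3.25

A = πd²/4 = 243.3 mm².
σ = F/A = 18400/243.3 = 75.63 MPa.
n = 246/75.63 = 3.253.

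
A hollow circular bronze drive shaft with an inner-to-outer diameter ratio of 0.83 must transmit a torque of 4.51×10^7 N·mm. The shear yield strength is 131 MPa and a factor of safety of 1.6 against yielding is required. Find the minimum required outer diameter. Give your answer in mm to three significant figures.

τ_allow = 131/1.6 = 81.88 MPa.
For a hollow shaft τ = 16T/[πd_o³(1−k⁴)] with k = 0.83, so 1−k⁴ = 0.5254.
d_o³ = 16T/[π τ_allow (1−k⁴)] = 16×4.5100×10^7/(π×81.88×0.5254) = 5.339×10^6 mm³.
d_o = 174.8 mm.

d_o = 175 mm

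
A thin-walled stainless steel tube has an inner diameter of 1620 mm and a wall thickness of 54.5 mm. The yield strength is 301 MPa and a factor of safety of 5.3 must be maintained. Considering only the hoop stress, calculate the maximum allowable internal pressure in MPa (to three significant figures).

p_allow = 3.82 MPa

σ_allow = 301/5.3 = 56.79 MPa.
σ_h = pD/(2t) → p_allow = 2σ_allow t/D = 2×56.79×54.5/1620 = 3.821 MPa.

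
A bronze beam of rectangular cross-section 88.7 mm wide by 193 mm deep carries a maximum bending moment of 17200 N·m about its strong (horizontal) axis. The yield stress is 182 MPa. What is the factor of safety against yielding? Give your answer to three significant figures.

Section modulus S = bh²/6 = 88.7×193²/6 = 550700 mm³.
σ = M/S = 1.7200×10^7/550700 = 31.23 MPa.
n = 182/31.23 = 5.827.

n = 5.83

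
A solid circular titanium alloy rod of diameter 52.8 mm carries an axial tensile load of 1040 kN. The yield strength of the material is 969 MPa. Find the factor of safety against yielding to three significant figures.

A = πd²/4 = 2190 mm².
σ = F/A = 1040000/2190 = 475.0 MPa.
n = 969/475.0 = 2.040.

n = 2.04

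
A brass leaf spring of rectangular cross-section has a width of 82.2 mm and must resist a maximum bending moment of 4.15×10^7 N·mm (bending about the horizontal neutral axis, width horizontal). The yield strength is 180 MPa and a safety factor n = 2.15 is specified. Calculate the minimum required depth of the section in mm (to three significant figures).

h = 190 mm

σ_allow = 180/2.15 = 83.72 MPa.
For a rectangular section σ = 6M/(bh²), so h² = 6M/(b σ_allow) = 6×4.1500×10^7/(82.2×83.72) = 36180 mm².
h = 190.2 mm.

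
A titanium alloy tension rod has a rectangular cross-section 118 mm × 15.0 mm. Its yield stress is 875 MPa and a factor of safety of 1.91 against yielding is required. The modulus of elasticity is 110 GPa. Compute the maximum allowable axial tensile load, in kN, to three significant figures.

F_allow = 811 kN

σ_allow = 875/1.91 = 458.1 MPa.
A = 118×15.0 = 1770 mm².
F_allow = σ_allow × A = 458.1×1770 = 810900 N.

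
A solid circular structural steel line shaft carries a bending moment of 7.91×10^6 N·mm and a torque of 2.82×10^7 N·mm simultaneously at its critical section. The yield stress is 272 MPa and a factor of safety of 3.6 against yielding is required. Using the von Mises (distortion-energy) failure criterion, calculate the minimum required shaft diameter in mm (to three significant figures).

σ_allow = σ_y/n = 272/3.6 = 75.56 MPa.
For a solid shaft σ_b = 32M/(πd³) and τ = 16T/(πd³), so the von Mises stress is σ' = (16/πd³)·√(4M²+3T²).
√(4M²+3T²) = √(4×(7.910×10^6)² + 3×(2.820×10^7)²) = 5.134×10^7 N·mm.
d³ = 16×5.134×10^7/(π×75.56) = 3.461×10^6 mm³.
d = 151.3 mm.

d = 151 mm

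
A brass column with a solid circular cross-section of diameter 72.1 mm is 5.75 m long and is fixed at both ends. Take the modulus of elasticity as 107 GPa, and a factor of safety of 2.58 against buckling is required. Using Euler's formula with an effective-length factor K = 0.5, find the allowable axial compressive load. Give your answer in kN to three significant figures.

I = πd⁴/64 = π×72.1⁴/64 = 1.327×10^6 mm⁴.
Effective length L_e = KL = 0.5×5.75 m = 2875 mm.
Euler critical load P_cr = π²EI/L_e² = π²×107000×1.327×10^6/2875² = 169500 N.
P_allow = P_cr/n = 169500/2.58 = 65690 N.

P_allow = 65.7 kN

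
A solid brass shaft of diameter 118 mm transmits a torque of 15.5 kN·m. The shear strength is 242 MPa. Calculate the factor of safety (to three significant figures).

n = 5.04

τ = 16T/(πd³) = 16×1.5500×10^7/(π×118³) = 48.05 MPa.
n = τ_limit/τ = 242/48.05 = 5.037.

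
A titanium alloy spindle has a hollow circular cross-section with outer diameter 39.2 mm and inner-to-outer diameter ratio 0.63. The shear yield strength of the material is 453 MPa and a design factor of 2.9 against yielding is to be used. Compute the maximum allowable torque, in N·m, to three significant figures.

τ_allow = 453/2.9 = 156.2 MPa.
For a hollow shaft T_allow = τ_allow·πd_o³(1−k⁴)/16 with 1−k⁴ = 0.8425, so πd_o³(1−k⁴)/16 = 9964 mm³.
T_allow = 156.2×9964 = 1.556×10^6 N·mm = 1556 N·m.

T_allow = 1560 N·m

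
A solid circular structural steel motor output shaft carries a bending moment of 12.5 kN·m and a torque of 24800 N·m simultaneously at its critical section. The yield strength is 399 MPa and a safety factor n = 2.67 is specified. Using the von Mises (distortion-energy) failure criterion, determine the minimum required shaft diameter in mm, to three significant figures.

d = 119 mm

σ_allow = σ_y/n = 399/2.67 = 149.4 MPa.
For a solid shaft σ_b = 32M/(πd³) and τ = 16T/(πd³), so the von Mises stress is σ' = (16/πd³)·√(4M²+3T²).
√(4M²+3T²) = √(4×(1.250×10^7)² + 3×(2.480×10^7)²) = 4.970×10^7 N·mm.
d³ = 16×4.970×10^7/(π×149.4) = 1.694×10^6 mm³.
d = 119.2 mm.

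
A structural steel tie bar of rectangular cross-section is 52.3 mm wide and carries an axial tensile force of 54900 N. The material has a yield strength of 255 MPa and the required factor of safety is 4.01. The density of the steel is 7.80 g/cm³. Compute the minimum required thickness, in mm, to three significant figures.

σ_allow = 255/4.01 = 63.59 MPa.
Required area A = F/σ_allow = 54900/63.59 = 863.3 mm².
t = A/w = 863.3/52.3 = 16.51 mm.

t = 16.5 mm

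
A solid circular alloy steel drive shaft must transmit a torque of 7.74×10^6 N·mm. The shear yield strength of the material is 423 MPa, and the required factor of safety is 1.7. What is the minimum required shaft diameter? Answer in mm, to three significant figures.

d = 54.1 mm

Allowable shear stress τ_allow = 423/1.7 = 248.8 MPa.
For a solid shaft τ = 16T/(πd³), so d³ = 16T/(π τ_allow) = 16×7740000/(π×248.8) = 158400 mm³.
d = (158400)^(1/3) = 54.11 mm.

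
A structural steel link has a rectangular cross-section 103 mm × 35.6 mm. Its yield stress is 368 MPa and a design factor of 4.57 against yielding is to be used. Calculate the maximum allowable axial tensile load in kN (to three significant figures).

F_allow = 295 kN

σ_allow = 368/4.57 = 80.53 MPa.
A = 103×35.6 = 3667 mm².
F_allow = σ_allow × A = 80.53×3667 = 295300 N.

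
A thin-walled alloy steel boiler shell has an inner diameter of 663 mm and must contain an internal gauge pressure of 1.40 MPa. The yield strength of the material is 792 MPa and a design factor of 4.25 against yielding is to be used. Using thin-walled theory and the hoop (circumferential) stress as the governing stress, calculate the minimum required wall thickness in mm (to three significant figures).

σ_allow = 792/4.25 = 186.4 MPa.
Hoop stress σ_h = pD/(2t), so t = pD/(2σ_allow) = 1.40×663/(2×186.4) = 2.490 mm.

t = 2.49 mm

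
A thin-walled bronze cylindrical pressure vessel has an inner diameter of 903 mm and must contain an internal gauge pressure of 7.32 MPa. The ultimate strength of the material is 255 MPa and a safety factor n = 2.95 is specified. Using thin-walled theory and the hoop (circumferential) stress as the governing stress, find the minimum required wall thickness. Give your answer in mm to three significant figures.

σ_allow = 255/2.95 = 86.44 MPa.
Hoop stress σ_h = pD/(2t), so t = pD/(2σ_allow) = 7.32×903/(2×86.44) = 38.23 mm.

t = 38.2 mm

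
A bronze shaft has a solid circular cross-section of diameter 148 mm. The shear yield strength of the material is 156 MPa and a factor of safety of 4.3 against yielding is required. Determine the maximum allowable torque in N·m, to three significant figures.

T_allow = 23100 N·m

τ_allow = 156/4.3 = 36.28 MPa.
For a solid shaft T_allow = τ_allow·πd³/16; πd³/16 = π×148³/16 = 636500 mm³.
T_allow = 36.28×636500 = 2.309×10^7 N·mm = 23090 N·m.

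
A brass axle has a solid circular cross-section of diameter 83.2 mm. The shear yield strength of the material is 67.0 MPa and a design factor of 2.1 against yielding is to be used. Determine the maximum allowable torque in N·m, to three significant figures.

τ_allow = 67.0/2.1 = 31.90 MPa.
For a solid shaft T_allow = τ_allow·πd³/16; πd³/16 = π×83.2³/16 = 113100 mm³.
T_allow = 31.90×113100 = 3.608×10^6 N·mm = 3608 N·m.

T_allow = 3610 N·m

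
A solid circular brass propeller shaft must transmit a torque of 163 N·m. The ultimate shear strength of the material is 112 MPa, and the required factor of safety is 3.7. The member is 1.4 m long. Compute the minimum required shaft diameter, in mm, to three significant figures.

Allowable shear stress τ_allow = 112/3.7 = 30.27 MPa.
For a solid shaft τ = 16T/(πd³), so d³ = 16T/(π τ_allow) = 16×163000/(π×30.27) = 27420 mm³.
d = (27420)^(1/3) = 30.16 mm.

d = 30.2 mm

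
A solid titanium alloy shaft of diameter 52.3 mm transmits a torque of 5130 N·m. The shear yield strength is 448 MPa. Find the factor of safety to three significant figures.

n = 2.45

τ = 16T/(πd³) = 16×5130000/(π×52.3³) = 182.6 MPa.
n = τ_limit/τ = 448/182.6 = 2.453.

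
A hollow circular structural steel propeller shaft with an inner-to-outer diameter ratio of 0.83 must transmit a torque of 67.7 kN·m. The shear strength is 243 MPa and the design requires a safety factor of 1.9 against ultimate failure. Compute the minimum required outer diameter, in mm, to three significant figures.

τ_allow = 243/1.9 = 127.9 MPa.
For a hollow shaft τ = 16T/[πd_o³(1−k⁴)] with k = 0.83, so 1−k⁴ = 0.5254.
d_o³ = 16T/[π τ_allow (1−k⁴)] = 16×6.7700×10^7/(π×127.9×0.5254) = 5.131×10^6 mm³.
d_o = 172.5 mm.

d_o = 172 mm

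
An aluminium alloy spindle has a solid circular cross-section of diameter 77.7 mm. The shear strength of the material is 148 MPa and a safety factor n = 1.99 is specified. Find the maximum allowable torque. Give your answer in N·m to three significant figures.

τ_allow = 148/1.99 = 74.37 MPa.
For a solid shaft T_allow = τ_allow·πd³/16; πd³/16 = π×77.7³/16 = 92110 mm³.
T_allow = 74.37×92110 = 6.850×10^6 N·mm = 6850 N·m.

T_allow = 6850 N·m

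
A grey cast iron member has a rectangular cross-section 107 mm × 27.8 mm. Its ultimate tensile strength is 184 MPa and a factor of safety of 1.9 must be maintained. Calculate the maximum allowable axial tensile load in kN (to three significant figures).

F_allow = 288 kN

σ_allow = 184/1.9 = 96.84 MPa.
A = 107×27.8 = 2975 mm².
F_allow = σ_allow × A = 96.84×2975 = 288100 N.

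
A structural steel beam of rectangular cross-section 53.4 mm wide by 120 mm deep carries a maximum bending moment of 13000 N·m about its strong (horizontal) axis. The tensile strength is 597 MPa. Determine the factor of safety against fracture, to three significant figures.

n = 5.89

Section modulus S = bh²/6 = 53.4×120²/6 = 128200 mm³.
σ = M/S = 1.3000×10^7/128200 = 101.4 MPa.
n = 597/101.4 = 5.886.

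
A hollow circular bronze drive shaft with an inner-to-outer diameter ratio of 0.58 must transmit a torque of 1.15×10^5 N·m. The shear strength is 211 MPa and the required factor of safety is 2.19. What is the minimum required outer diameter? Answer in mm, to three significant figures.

d_o = 190 mm

τ_allow = 211/2.19 = 96.35 MPa.
For a hollow shaft τ = 16T/[πd_o³(1−k⁴)] with k = 0.58, so 1−k⁴ = 0.8868.
d_o³ = 16T/[π τ_allow (1−k⁴)] = 16×1.1500×10^8/(π×96.35×0.8868) = 6.855×10^6 mm³.
d_o = 190.0 mm.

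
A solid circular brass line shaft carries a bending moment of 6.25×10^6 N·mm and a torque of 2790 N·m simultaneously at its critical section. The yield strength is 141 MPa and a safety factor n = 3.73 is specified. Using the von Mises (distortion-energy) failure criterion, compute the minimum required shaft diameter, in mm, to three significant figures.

d = 122 mm

σ_allow = σ_y/n = 141/3.73 = 37.80 MPa.
For a solid shaft σ_b = 32M/(πd³) and τ = 16T/(πd³), so the von Mises stress is σ' = (16/πd³)·√(4M²+3T²).
√(4M²+3T²) = √(4×(6.250×10^6)² + 3×(2.790×10^6)²) = 1.340×10^7 N·mm.
d³ = 16×1.340×10^7/(π×37.80) = 1.806×10^6 mm³.
d = 121.8 mm.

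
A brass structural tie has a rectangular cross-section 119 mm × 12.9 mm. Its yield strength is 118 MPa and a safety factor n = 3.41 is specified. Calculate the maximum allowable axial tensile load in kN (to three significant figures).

F_allow = 53.1 kN

σ_allow = 118/3.41 = 34.60 MPa.
A = 119×12.9 = 1535 mm².
F_allow = σ_allow × A = 34.60×1535 = 53120 N.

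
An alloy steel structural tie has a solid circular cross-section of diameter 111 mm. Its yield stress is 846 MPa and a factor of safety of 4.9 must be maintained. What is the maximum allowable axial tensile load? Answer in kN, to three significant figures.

F_allow = 1670 kN

σ_allow = 846/4.9 = 172.7 MPa.
A = πd²/4 = π×111²/4 = 9677 mm².
F_allow = σ_allow × A = 172.7×9677 = 1.671×10^6 N.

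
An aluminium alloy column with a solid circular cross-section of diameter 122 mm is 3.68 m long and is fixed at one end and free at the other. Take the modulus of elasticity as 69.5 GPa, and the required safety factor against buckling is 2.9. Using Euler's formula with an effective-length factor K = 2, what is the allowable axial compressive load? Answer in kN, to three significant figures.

I = πd⁴/64 = π×122⁴/64 = 1.087×10^7 mm⁴.
Effective length L_e = KL = 2×3.68 m = 7360 mm.
Euler critical load P_cr = π²EI/L_e² = π²×69500×1.087×10^7/7360² = 137700 N.
P_allow = P_cr/n = 137700/2.9 = 47480 N.

P_allow = 47.5 kN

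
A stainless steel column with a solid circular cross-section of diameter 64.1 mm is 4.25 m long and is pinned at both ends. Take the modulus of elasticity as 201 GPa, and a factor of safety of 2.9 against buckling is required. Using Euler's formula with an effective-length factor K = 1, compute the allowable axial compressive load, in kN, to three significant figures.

I = πd⁴/64 = π×64.1⁴/64 = 828700 mm⁴.
Effective length L_e = KL = 1×4.25 m = 4250 mm.
Euler critical load P_cr = π²EI/L_e² = π²×201000×828700/4250² = 91020 N.
P_allow = P_cr/n = 91020/2.9 = 31380 N.

P_allow = 31.4 kN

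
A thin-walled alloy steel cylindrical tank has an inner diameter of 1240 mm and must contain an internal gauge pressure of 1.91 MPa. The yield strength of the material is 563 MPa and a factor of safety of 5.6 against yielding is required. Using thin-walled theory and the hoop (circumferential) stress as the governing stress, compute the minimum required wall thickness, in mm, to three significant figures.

t = 11.8 mm

σ_allow = 563/5.6 = 100.5 MPa.
Hoop stress σ_h = pD/(2t), so t = pD/(2σ_allow) = 1.91×1240/(2×100.5) = 11.78 mm.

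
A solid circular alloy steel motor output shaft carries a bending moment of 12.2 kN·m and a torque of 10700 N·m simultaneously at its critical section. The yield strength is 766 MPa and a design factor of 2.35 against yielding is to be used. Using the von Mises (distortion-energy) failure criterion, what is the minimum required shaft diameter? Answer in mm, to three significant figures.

d = 78.2 mm

σ_allow = σ_y/n = 766/2.35 = 326.0 MPa.
For a solid shaft σ_b = 32M/(πd³) and τ = 16T/(πd³), so the von Mises stress is σ' = (16/πd³)·√(4M²+3T²).
√(4M²+3T²) = √(4×(1.220×10^7)² + 3×(1.070×10^7)²) = 3.064×10^7 N·mm.
d³ = 16×3.064×10^7/(π×326.0) = 478700 mm³.
d = 78.23 mm.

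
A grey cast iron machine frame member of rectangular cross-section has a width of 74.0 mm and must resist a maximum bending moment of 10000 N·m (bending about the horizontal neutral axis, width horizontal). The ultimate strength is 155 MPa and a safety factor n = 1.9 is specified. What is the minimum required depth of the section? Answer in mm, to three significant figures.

h = 99.7 mm

σ_allow = 155/1.9 = 81.58 MPa.
For a rectangular section σ = 6M/(bh²), so h² = 6M/(b σ_allow) = 6×1.0000×10^7/(74.0×81.58) = 9939 mm².
h = 99.69 mm.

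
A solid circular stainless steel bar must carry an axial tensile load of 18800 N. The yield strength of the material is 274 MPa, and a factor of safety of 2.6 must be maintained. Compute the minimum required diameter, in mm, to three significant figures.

d = 15.1 mm

Allowable stress σ_allow = 274/2.6 = 105.4 MPa.
Required area A = F/σ_allow = 18800/105.4 = 178.4 mm².
A = πd²/4 → d = √(4A/π) = 15.07 mm.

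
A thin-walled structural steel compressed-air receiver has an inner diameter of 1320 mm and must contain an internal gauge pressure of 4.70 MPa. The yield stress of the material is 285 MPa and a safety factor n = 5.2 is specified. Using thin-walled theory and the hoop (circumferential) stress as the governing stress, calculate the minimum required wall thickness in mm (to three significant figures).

t = 56.6 mm

σ_allow = 285/5.2 = 54.81 MPa.
Hoop stress σ_h = pD/(2t), so t = pD/(2σ_allow) = 4.70×1320/(2×54.81) = 56.60 mm.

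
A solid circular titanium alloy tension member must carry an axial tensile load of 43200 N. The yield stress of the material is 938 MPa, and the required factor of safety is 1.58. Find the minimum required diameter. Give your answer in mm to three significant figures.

Allowable stress σ_allow = 938/1.58 = 593.7 MPa.
Required area A = F/σ_allow = 43200/593.7 = 72.77 mm².
A = πd²/4 → d = √(4A/π) = 9.626 mm.

d = 9.63 mm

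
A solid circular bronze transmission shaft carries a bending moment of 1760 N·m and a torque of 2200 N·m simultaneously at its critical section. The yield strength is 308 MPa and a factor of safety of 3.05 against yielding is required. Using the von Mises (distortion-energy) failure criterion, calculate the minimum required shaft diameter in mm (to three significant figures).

σ_allow = σ_y/n = 308/3.05 = 101.0 MPa.
For a solid shaft σ_b = 32M/(πd³) and τ = 16T/(πd³), so the von Mises stress is σ' = (16/πd³)·√(4M²+3T²).
√(4M²+3T²) = √(4×(1.760×10^6)² + 3×(2.200×10^6)²) = 5.188×10^6 N·mm.
d³ = 16×5.188×10^6/(π×101.0) = 261600 mm³.
d = 63.96 mm.

d = 64.0 mm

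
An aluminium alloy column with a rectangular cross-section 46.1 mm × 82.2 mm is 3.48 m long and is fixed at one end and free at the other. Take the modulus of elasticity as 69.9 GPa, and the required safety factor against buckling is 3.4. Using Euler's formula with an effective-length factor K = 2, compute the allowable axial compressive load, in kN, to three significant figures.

P_allow = 2.81 kN

Buckling occurs about the weak axis: I_min = h·b³/12 = 82.2×46.1³/12 = 671100 mm⁴ (b = 46.1 mm is the smaller dimension).
Effective length L_e = KL = 2×3.48 m = 6960 mm.
Euler critical load P_cr = π²EI/L_e² = π²×69900×671100/6960² = 9558 N.
P_allow = P_cr/n = 9558/3.4 = 2811 N.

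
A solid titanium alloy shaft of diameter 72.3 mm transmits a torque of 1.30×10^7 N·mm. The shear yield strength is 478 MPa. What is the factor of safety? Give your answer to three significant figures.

n = 2.73

τ = 16T/(πd³) = 16×1.3000×10^7/(π×72.3³) = 175.2 MPa.
n = τ_limit/τ = 478/175.2 = 2.729.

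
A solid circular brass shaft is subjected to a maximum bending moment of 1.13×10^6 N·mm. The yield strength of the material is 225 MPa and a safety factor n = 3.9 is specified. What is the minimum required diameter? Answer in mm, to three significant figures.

d = 58.4 mm

σ_allow = 225/3.9 = 57.69 MPa.
For a solid circular section σ = 32M/(πd³), so d³ = 32M/(π σ_allow) = 32×1130000/(π×57.69) = 199500 mm³.
d = 58.43 mm.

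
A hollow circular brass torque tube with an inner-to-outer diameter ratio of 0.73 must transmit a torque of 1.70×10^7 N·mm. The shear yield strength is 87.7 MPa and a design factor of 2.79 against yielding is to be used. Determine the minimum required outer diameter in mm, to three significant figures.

τ_allow = 87.7/2.79 = 31.43 MPa.
For a hollow shaft τ = 16T/[πd_o³(1−k⁴)] with k = 0.73, so 1−k⁴ = 0.7160.
d_o³ = 16T/[π τ_allow (1−k⁴)] = 16×1.7000×10^7/(π×31.43×0.7160) = 3.847×10^6 mm³.
d_o = 156.7 mm.

d_o = 157 mm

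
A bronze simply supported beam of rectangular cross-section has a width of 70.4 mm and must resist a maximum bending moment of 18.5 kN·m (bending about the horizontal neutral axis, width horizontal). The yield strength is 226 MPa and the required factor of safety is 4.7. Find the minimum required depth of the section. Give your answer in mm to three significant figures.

h = 181 mm

σ_allow = 226/4.7 = 48.09 MPa.
For a rectangular section σ = 6M/(bh²), so h² = 6M/(b σ_allow) = 6×1.8500×10^7/(70.4×48.09) = 32790 mm².
h = 181.1 mm.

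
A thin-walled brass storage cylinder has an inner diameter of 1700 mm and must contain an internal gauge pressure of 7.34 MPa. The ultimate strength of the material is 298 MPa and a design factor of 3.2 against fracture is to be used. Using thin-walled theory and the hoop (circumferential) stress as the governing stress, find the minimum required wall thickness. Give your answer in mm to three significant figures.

σ_allow = 298/3.2 = 93.12 MPa.
Hoop stress σ_h = pD/(2t), so t = pD/(2σ_allow) = 7.34×1700/(2×93.12) = 67.00 mm.

t = 67.0 mm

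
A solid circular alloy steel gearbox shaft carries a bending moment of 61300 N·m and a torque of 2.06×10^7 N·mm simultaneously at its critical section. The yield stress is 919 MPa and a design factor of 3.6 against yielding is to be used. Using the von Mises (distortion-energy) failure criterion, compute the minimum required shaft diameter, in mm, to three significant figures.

d = 137 mm

σ_allow = σ_y/n = 919/3.6 = 255.3 MPa.
For a solid shaft σ_b = 32M/(πd³) and τ = 16T/(πd³), so the von Mises stress is σ' = (16/πd³)·√(4M²+3T²).
√(4M²+3T²) = √(4×(6.130×10^7)² + 3×(2.060×10^7)²) = 1.277×10^8 N·mm.
d³ = 16×1.277×10^8/(π×255.3) = 2.547×10^6 mm³.
d = 136.6 mm.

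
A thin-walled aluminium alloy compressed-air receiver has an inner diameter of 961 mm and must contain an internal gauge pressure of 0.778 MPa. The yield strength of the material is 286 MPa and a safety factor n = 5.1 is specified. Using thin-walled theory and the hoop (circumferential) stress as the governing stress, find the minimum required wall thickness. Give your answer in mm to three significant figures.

t = 6.67 mm

σ_allow = 286/5.1 = 56.08 MPa.
Hoop stress σ_h = pD/(2t), so t = pD/(2σ_allow) = 0.778×961/(2×56.08) = 6.666 mm.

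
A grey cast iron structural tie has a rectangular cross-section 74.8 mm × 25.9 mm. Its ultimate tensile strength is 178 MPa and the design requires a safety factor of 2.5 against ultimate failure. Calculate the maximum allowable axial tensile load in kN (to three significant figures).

σ_allow = 178/2.5 = 71.20 MPa.
A = 74.8×25.9 = 1937 mm².
F_allow = σ_allow × A = 71.20×1937 = 137900 N.

F_allow = 138 kN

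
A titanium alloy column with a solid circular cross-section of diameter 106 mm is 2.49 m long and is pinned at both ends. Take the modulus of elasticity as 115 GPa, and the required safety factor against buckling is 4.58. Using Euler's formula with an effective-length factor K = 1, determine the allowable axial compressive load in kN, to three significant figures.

I = πd⁴/64 = π×106⁴/64 = 6.197×10^6 mm⁴.
Effective length L_e = KL = 1×2.49 m = 2490 mm.
Euler critical load P_cr = π²EI/L_e² = π²×115000×6.197×10^6/2490² = 1.134×10^6 N.
P_allow = P_cr/n = 1.134×10^6/4.58 = 247700 N.

P_allow = 248 kN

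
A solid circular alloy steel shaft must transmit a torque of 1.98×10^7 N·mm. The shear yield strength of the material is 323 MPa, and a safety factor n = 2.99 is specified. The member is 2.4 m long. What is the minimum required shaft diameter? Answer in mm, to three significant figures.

Allowable shear stress τ_allow = 323/2.99 = 108.0 MPa.
For a solid shaft τ = 16T/(πd³), so d³ = 16T/(π τ_allow) = 16×1.9800×10^7/(π×108.0) = 933500 mm³.
d = (933500)^(1/3) = 97.73 mm.

d = 97.7 mm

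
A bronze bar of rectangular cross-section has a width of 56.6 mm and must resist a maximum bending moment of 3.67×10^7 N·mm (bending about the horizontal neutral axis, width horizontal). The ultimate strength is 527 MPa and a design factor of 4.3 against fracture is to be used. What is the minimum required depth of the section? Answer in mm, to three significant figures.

σ_allow = 527/4.3 = 122.6 MPa.
For a rectangular section σ = 6M/(bh²), so h² = 6M/(b σ_allow) = 6×3.6700×10^7/(56.6×122.6) = 31740 mm².
h = 178.2 mm.

h = 178 mm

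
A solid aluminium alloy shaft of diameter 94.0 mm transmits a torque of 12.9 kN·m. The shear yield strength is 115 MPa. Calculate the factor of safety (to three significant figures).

n = 1.45

τ = 16T/(πd³) = 16×1.2900×10^7/(π×94.0³) = 79.10 MPa.
n = τ_limit/τ = 115/79.10 = 1.454.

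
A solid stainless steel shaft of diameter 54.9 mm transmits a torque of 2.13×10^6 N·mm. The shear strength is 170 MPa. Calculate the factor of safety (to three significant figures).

τ = 16T/(πd³) = 16×2130000/(π×54.9³) = 65.56 MPa.
n = τ_limit/τ = 170/65.56 = 2.593.

n = 2.59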